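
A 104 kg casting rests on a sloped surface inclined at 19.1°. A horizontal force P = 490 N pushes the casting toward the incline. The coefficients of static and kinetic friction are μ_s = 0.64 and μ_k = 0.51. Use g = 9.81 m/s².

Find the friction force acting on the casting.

f ≈ 129 N (down the incline)

Resolve perpendicular to the incline: N = m g cos θ + P sin θ = 104×9.81×cos 19.1° + 490×sin 19.1° = 1124 N.
Along the incline, the net driving force (taking up-slope positive) is P cos θ − m g sin θ = 463 − 333.8 = 129.2 N, so equilibrium requires friction f = -129.2 N (down-slope).
Maximum static friction: μ_s N = 0.64 × 1124 = 719.6 N.
Since 129.2 N is within the 719.6 N limit, the casting stays put and friction is exactly 129 N.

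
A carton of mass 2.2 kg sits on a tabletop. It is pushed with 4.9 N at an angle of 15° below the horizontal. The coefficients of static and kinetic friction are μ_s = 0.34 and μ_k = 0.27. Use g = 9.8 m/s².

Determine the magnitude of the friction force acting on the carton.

f ≈ 4.73 N

N = m g + P sin α = 21.56 + 4.9×sin 15° = 22.83 N.
Horizontally, friction must balance P cos α = 4.733 N.
The static-friction limit is μ_s N = 7.762 N.
Since 4.733 N does not exceed the limit, the carton stays at rest and f = 4.73 N.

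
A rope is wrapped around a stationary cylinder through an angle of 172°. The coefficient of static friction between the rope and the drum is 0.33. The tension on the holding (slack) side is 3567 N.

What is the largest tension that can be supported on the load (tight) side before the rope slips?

T_max ≈ 9610 N

At impending slip the capstan equation gives T₂/T₁ = e^{μβ} with β in radians.
β = 172° × π/180 = 3.002 rad.
e^{μβ} = e^{0.33×3.002} = 2.693.
T₂ = T₁ · e^{μβ} = 3567 × 2.693 = 9610 N.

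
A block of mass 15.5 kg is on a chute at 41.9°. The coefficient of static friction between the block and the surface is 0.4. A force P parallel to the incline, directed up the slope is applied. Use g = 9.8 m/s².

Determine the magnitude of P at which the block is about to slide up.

At impending motion up the slope, friction acts down-slope at its limit: f = μ_s N.
P is parallel to the surface, so N = m g cos θ = 113 N.
Along the incline: P = m g sin θ + μ_s N = 101 + 0.4×113 = 147 N.

P ≈ 147 N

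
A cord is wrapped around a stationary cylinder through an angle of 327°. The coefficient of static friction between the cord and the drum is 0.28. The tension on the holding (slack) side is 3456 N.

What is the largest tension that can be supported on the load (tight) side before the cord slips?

T_max ≈ 17100 N

At impending slip the capstan equation gives T₂/T₁ = e^{μβ} with β in radians.
β = 327° × π/180 = 5.707 rad.
e^{μβ} = e^{0.28×5.707} = 4.943.
T₂ = T₁ · e^{μβ} = 3456 × 4.943 = 17100 N.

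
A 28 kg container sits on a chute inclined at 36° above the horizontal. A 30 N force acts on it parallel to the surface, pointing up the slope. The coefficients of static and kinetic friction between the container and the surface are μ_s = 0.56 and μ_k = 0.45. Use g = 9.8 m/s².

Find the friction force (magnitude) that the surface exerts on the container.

f ≈ 99.9 N (up the incline)

The normal reaction is N = m g cos θ = 222 N.
Parallel to the incline, ΣF = 0 gives f = m g sin θ − P = 161.3 − 30 = 131.3 N (up-slope positive).
The static-friction ceiling is μ_s N = 0.56 × 222 = 124.3 N.
Since |131.3| > 124.3 N, static friction cannot hold it; the container slides down the incline and kinetic friction applies: f = μ_k N = 0.45 × 222 = 99.9 N.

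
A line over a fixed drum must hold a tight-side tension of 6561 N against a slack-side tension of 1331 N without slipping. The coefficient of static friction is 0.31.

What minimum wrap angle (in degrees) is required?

T₂/T₁ = e^{μβ} → β = ln(T₂/T₁)/μ.
β = ln(6561/1331)/0.31 = 1.595/0.31 = 5.146 rad.
In degrees: β = 5.146 × 180/π = 295°.

β_min ≈ 295°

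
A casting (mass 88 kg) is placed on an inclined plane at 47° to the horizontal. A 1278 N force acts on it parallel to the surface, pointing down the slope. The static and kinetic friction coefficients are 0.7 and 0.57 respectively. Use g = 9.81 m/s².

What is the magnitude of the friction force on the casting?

Perpendicular to the surface, N = m g cos θ = 88·9.81·cos 47° = 588.8 N.
Parallel to the incline, ΣF = 0 gives f = m g sin θ + P = 631.4 + 1278 = 1909 N (up-slope positive).
Static friction can supply at most μ_s N = 412.1 N.
Since |1909| > 412.1 N, static friction cannot hold it; the casting slides down the incline and kinetic friction applies: f = μ_k N = 0.57 × 588.8 = 336 N.

f ≈ 336 N (up the incline)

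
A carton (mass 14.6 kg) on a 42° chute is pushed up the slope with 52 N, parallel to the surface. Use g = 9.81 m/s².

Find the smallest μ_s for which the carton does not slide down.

μ_s,min ≈ 0.412

N = m g cos θ = 106.4 N.
Friction must make up the shortfall along the incline: f = m g sin θ − P = 95.84 − 52 = 43.84 N.
At the threshold f = μ_s N, so μ_s,min = 43.84/106.4 = 0.412.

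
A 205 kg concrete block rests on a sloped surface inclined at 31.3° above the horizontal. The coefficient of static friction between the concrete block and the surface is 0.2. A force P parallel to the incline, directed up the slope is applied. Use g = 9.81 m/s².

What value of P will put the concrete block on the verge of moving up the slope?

P ≈ 1390 N

At impending motion up the slope, friction acts down-slope at its limit: f = μ_s N.
P is parallel to the surface, so N = m g cos θ = 1720 N.
Along the incline: P = m g sin θ + μ_s N = 1040 + 0.2×1720 = 1390 N.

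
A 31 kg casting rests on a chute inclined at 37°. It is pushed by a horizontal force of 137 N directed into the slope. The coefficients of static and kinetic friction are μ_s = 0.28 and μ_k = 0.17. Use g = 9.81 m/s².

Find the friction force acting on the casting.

f ≈ 73.6 N (up the incline)

The horizontal push has a component P sin θ into the surface, so N = m g cos θ + P sin θ = 242.9 + 82.45 = 325.3 N.
Along the incline, the net driving force (taking up-slope positive) is P cos θ − m g sin θ = 109.4 − 183 = -73.6 N, so equilibrium requires friction f = 73.6 N (up-slope).
The limit of static friction is μ_s N = 91.09 N.
Since 73.6 N is within the 91.09 N limit, the casting stays put and friction is exactly 73.6 N.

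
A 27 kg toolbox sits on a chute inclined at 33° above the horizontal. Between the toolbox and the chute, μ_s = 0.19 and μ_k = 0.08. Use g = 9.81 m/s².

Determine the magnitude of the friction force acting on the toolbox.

Perpendicular to the surface, N = m g cos θ = 27·9.81·cos 33° = 222.1 N.
Along the slope the weight component is m g sin θ = 144.3 N; friction must supply exactly this, acting up-slope.
The static-friction ceiling is μ_s N = 0.19 × 222.1 = 42.21 N.
|144.3| exceeds 42.21 N, so the toolbox slips down-slope; friction is kinetic, f = μ_k N = 0.08×222.1 = 17.8 N.

f ≈ 17.8 N (up the incline)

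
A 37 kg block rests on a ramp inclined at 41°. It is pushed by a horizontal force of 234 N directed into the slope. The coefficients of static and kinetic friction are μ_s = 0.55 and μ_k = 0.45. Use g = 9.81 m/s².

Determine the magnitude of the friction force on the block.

Resolve perpendicular to the incline: N = m g cos θ + P sin θ = 37×9.81×cos 41° + 234×sin 41° = 427.5 N.
Along the incline, the net driving force (taking up-slope positive) is P cos θ − m g sin θ = 176.6 − 238.1 = -61.53 N, so equilibrium requires friction f = 61.53 N (up-slope).
The limit of static friction is μ_s N = 235.1 N.
Since 61.53 N is within the 235.1 N limit, the block stays put and friction is exactly 61.5 N.

f ≈ 61.5 N (up the incline)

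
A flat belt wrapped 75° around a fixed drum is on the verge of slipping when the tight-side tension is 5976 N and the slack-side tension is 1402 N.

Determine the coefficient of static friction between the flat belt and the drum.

μ ≈ 1.11

T₂/T₁ = e^{μβ} → μ = ln(T₂/T₁)/β.
β = 75° = 1.309 rad.
μ = ln(5976/1402)/1.309 = ln(4.262)/1.309 = 1.11.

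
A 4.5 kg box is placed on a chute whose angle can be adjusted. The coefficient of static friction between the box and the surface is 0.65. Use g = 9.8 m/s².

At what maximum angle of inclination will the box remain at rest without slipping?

θ_max ≈ 33°

At the slip threshold, m g sin θ = μ_s · m g cos θ, so tan θ = μ_s.
θ_max = arctan(0.65) = 33°.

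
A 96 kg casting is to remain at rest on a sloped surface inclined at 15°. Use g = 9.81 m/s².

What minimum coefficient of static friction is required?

μ_s,min ≈ 0.268

At the slip threshold m g sin θ = μ_s m g cos θ, so μ_s,min = tan θ.
μ_s,min = tan 15° = 0.268.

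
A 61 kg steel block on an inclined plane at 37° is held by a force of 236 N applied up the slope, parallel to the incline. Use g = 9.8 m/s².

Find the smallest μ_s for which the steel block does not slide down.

μ_s,min ≈ 0.259

N = m g cos θ = 477.4 N.
Friction must make up the shortfall along the incline: f = m g sin θ − P = 359.8 − 236 = 123.8 N.
At the threshold f = μ_s N, so μ_s,min = 123.8/477.4 = 0.259.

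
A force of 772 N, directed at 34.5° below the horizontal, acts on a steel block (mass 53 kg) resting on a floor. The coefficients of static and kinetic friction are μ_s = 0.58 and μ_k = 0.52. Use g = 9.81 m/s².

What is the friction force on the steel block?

f ≈ 498 N

N = m g + P sin α = 519.9 + 772×sin 34.5° = 957.2 N.
Horizontally, friction must balance P cos α = 636.2 N.
The static-friction limit is μ_s N = 555.2 N.
The required friction exceeds μ_s N, so the steel block moves and f = μ_k N = 498 N.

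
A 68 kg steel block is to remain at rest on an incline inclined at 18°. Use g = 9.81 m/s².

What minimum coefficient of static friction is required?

μ_s,min ≈ 0.325

At the slip threshold m g sin θ = μ_s m g cos θ, so μ_s,min = tan θ.
μ_s,min = tan 18° = 0.325.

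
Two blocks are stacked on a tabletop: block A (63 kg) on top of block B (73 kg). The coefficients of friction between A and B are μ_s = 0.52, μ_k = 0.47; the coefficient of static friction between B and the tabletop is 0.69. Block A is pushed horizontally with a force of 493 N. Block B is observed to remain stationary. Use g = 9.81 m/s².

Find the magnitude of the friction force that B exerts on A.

Normal force at the A–B interface: N₁ = m_A g = 618 N.
Maximum static friction on A from B: μ_s N₁ = 0.52×618 = 321.4 N.
P = 493 N exceeds that limit, so A slips over B and the interface friction becomes kinetic: f₁ = μ_k N₁ = 0.47×618 = 290 N.
B experiences an equal 290 N forward from A (third law). B is in equilibrium, so the floor supplies f₂ = 290 N of static friction (limit μ_s(m_A+m_B)g = 920.6 N, not exceeded).

f ≈ 290 N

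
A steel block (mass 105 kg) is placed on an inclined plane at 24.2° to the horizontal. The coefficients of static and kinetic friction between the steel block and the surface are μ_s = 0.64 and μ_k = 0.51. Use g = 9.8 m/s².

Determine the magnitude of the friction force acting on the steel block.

Perpendicular to the surface, N = m g cos θ = 105·9.8·cos 24.2° = 938.6 N.
Along the slope the weight component is m g sin θ = 421.8 N; friction must supply exactly this, acting up-slope.
The static-friction ceiling is μ_s N = 0.64 × 938.6 = 600.7 N.
Since |421.8| ≤ 600.7 N, static friction is sufficient; f equals the required value, not μ_s N.

f ≈ 422 N (up the incline)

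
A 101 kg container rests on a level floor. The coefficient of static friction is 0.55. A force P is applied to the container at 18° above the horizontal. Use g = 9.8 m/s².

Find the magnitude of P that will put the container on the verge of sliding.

N = m g − P sin α (the pull lifts the container).
At impending slip, P cos α = μ_s N = μ_s (m g − P sin α).
Solving: P (cos α + μ_s sin α) = μ_s m g → P = 0.55×990/(cos 18° + 0.55 sin 18°) = 544/1.121 = 486 N.

P ≈ 486 N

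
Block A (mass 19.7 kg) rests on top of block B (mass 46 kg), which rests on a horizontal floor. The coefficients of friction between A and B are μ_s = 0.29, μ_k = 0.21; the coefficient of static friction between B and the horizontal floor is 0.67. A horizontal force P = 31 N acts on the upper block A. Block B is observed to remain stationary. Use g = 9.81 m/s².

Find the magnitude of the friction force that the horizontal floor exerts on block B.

f ≈ 31 N

Normal force at the A–B interface: N₁ = m_A g = 193.3 N.
So the A–B interface can sustain at most μ_s N₁ = 56.04 N of static friction.
Since P = 31 N ≤ 56.04 N, A does not slip on B; friction on A equals P = 31 N.
B experiences an equal 31 N forward from A (third law). B is in equilibrium, so the floor supplies f₂ = 31 N of static friction (limit μ_s(m_A+m_B)g = 431.8 N, not exceeded).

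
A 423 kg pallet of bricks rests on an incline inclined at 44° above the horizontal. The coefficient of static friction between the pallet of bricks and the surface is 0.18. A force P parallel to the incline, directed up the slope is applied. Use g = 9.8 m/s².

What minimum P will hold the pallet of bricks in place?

P_min ≈ 2340 N

The pallet of bricks tends to slide down (tan θ > μ_s), so at the point of impending slip friction acts up-slope at its limit: f = μ_s N.
P is parallel to the surface, so N = m g cos θ = 2980 N.
Along the incline: P + μ_s N = m g sin θ, so P = 2880 − 0.18×2980 = 2340 N.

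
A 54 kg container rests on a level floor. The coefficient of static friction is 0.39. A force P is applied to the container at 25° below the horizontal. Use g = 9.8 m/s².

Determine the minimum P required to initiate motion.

P ≈ 278 N

N = m g + P sin α (the push presses the container into the level floor).
At impending slip, P cos α = μ_s N = μ_s (m g + P sin α).
Solving: P (cos α − μ_s sin α) = μ_s m g → P = 0.39×529/(cos 25° − 0.39 sin 25°) = 206/0.7415 = 278 N.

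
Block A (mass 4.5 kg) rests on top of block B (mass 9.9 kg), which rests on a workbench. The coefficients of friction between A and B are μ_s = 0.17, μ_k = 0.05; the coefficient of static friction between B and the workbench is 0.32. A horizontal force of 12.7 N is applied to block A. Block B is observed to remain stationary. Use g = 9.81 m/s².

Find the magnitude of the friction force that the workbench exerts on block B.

Normal force at the A–B interface: N₁ = m_A g = 44.15 N.
So the A–B interface can sustain at most μ_s N₁ = 7.505 N of static friction.
P = 12.7 N exceeds that limit, so A slips over B and the interface friction becomes kinetic: f₁ = μ_k N₁ = 0.05×44.15 = 2.21 N.
B experiences an equal 2.21 N forward from A (third law). B is in equilibrium, so the floor supplies f₂ = 2.21 N of static friction (limit μ_s(m_A+m_B)g = 45.2 N, not exceeded).

f ≈ 2.21 N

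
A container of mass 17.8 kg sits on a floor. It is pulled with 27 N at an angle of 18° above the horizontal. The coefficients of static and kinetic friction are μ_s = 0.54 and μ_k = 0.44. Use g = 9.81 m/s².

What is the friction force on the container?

Vertical equilibrium gives N = m g − P sin α = 166.3 N.
Horizontally, friction must balance P cos α = 25.68 N.
μ_s N = 0.54 × 166.3 = 89.79 N.
25.68 ≤ 89.79 N → static; friction equals the required 25.7 N.

f ≈ 25.7 N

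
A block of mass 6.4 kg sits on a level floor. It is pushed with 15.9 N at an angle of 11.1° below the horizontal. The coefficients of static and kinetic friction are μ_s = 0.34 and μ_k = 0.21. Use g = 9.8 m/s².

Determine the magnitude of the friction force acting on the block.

f ≈ 15.6 N

The vertical component of P adds to the normal force: N = m g + P sin α = 62.72 + 3.061 = 65.78 N.
The horizontal driving force is P cos α = 15.6 N, so equilibrium needs friction f = 15.6 N.
μ_s N = 0.34 × 65.78 = 22.37 N.
Since 15.6 N does not exceed the limit, the block stays at rest and f = 15.6 N.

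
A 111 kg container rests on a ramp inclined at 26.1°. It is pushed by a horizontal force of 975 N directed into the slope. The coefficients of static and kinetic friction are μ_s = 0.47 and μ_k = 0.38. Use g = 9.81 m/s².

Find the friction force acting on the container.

Resolve perpendicular to the incline: N = m g cos θ + P sin θ = 111×9.81×cos 26.1° + 975×sin 26.1° = 1407 N.
Along the incline, the net driving force (taking up-slope positive) is P cos θ − m g sin θ = 875.6 − 479.1 = 396.5 N, so equilibrium requires friction f = -396.5 N (down-slope).
Maximum static friction: μ_s N = 0.47 × 1407 = 661.2 N.
Since 396.5 N is within the 661.2 N limit, the container stays put and friction is exactly 397 N.

f ≈ 397 N (down the incline)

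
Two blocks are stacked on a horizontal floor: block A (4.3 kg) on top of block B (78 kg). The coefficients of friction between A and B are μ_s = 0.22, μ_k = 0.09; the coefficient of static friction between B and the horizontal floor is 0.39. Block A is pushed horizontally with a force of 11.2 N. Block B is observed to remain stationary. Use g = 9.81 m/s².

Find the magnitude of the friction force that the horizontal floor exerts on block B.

Normal force at the A–B interface: N₁ = m_A g = 42.18 N.
Maximum static friction on A from B: μ_s N₁ = 0.22×42.18 = 9.28 N.
Since P = 11.2 N > 9.28 N, A slides on B; the A–B friction is kinetic: f₁ = μ_k N₁ = 0.09×42.18 = 3.8 N.
By Newton's third law B feels 3.8 N forward from A. With B stationary, the floor's static friction on B balances it: f₂ = 3.8 N (well within μ_s(m_A+m_B)g = 314.9 N).

f ≈ 3.8 N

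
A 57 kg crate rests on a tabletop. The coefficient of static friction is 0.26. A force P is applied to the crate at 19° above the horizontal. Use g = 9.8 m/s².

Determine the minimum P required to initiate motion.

P ≈ 141 N

N = m g − P sin α (the pull lifts the crate).
At impending slip, P cos α = μ_s N = μ_s (m g − P sin α).
Solving: P (cos α + μ_s sin α) = μ_s m g → P = 0.26×559/(cos 19° + 0.26 sin 19°) = 145/1.03 = 141 N.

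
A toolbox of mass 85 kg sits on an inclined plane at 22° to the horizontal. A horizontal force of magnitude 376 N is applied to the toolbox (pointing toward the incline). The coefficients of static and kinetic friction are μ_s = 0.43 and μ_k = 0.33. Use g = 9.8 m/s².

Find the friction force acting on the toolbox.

f ≈ 36.6 N (down the incline)

Normal direction: N = m g cos θ + P sin θ = 913.2 N.
Parallel to the incline: P cos θ − m g sin θ = 348.6 − 312 = 36.57 N; the friction needed to balance this is 36.57 N acting down the slope.
The limit of static friction is μ_s N = 392.7 N.
|f_req| = 36.57 ≤ 392.7 N → the toolbox is in equilibrium; friction equals the required value.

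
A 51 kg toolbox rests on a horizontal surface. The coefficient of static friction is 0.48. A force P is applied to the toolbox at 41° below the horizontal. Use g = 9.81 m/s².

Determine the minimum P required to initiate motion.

P ≈ 546 N

N = m g + P sin α (the push presses the toolbox into the horizontal surface).
At impending slip, P cos α = μ_s N = μ_s (m g + P sin α).
Solving: P (cos α − μ_s sin α) = μ_s m g → P = 0.48×500/(cos 41° − 0.48 sin 41°) = 240/0.4398 = 546 N.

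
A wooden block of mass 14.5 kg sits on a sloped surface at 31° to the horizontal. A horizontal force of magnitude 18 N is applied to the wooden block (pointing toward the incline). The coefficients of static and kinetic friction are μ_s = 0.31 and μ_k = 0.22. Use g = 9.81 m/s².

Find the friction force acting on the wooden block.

Resolve perpendicular to the incline: N = m g cos θ + P sin θ = 14.5×9.81×cos 31° + 18×sin 31° = 131.2 N.
Parallel to the incline: P cos θ − m g sin θ = 15.43 − 73.26 = -57.83 N; the friction needed to balance this is 57.83 N acting up the slope.
The limit of static friction is μ_s N = 40.67 N.
|f_req| = 57.83 > 40.67 N → the wooden block slides down the incline; f = μ_k N = 0.22 × 131.2 = 28.9 N.

f ≈ 28.9 N (up the incline)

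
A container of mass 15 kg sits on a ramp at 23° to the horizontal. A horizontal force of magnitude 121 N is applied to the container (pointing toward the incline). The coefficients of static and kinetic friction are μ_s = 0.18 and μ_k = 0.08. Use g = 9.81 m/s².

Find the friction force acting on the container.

f ≈ 14.6 N (down the incline)

The horizontal push has a component P sin θ into the surface, so N = m g cos θ + P sin θ = 135.5 + 47.28 = 182.7 N.
Along the incline, the net driving force (taking up-slope positive) is P cos θ − m g sin θ = 111.4 − 57.5 = 53.89 N, so equilibrium requires friction f = -53.89 N (down-slope).
Maximum static friction: μ_s N = 0.18 × 182.7 = 32.89 N.
|f_req| = 53.89 > 32.89 N → the container slides up the incline; f = μ_k N = 0.08 × 182.7 = 14.6 N.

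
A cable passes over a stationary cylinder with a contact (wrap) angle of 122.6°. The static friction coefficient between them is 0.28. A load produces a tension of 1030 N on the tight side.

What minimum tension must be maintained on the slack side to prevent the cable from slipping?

Capstan equation at impending slip: T_tight/T_slack = e^{μβ}.
β = 122.6° = 2.14 rad; e^{μβ} = e^{0.28×2.14} = 1.821.
T_slack = T_tight / e^{μβ} = 1030 / 1.821 = 566 N.

T_min ≈ 566 N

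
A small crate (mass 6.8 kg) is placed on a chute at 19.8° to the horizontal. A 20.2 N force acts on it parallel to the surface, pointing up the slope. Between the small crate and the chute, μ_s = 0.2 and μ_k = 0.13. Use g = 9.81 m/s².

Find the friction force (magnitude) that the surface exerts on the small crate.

f ≈ 2.4 N (up the incline)

Normal force: N = m g cos θ = 6.8 × 9.81 × cos 19.8° = 62.76 N.
The friction needed for equilibrium is m g sin θ − P = 22.6 − 20.2 = 2.397 N, measured positive up-slope.
Static friction can supply at most μ_s N = 12.55 N.
Since |2.397| ≤ 12.55 N, static friction is sufficient; f equals the required value, not μ_s N.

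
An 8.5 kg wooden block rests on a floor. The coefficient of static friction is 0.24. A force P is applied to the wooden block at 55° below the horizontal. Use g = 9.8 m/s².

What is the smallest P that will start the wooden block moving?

P ≈ 53 N

N = m g + P sin α (the push presses the wooden block into the floor).
At impending slip, P cos α = μ_s N = μ_s (m g + P sin α).
Solving: P (cos α − μ_s sin α) = μ_s m g → P = 0.24×83.3/(cos 55° − 0.24 sin 55°) = 20/0.377 = 53 N.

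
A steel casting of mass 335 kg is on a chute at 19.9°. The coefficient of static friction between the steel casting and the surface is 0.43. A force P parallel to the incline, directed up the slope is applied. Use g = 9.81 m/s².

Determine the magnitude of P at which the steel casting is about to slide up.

At impending motion up the slope, friction acts down-slope at its limit: f = μ_s N.
P is parallel to the surface, so N = m g cos θ = 3090 N.
Along the incline: P = m g sin θ + μ_s N = 1120 + 0.43×3090 = 2450 N.

P ≈ 2450 N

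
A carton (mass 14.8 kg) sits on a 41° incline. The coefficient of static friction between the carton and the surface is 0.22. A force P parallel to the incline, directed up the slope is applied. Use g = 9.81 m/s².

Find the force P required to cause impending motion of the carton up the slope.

At impending motion up the slope, friction acts down-slope at its limit: f = μ_s N.
P is parallel to the surface, so N = m g cos θ = 110 N.
Along the incline: P = m g sin θ + μ_s N = 95.3 + 0.22×110 = 119 N.

P ≈ 119 N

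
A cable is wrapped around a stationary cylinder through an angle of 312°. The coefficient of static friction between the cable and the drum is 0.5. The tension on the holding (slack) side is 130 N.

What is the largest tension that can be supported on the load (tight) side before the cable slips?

At impending slip the capstan equation gives T₂/T₁ = e^{μβ} with β in radians.
β = 312° × π/180 = 5.445 rad.
e^{μβ} = e^{0.5×5.445} = 15.22.
T₂ = T₁ · e^{μβ} = 130 × 15.22 = 1980 N.

T_max ≈ 1980 N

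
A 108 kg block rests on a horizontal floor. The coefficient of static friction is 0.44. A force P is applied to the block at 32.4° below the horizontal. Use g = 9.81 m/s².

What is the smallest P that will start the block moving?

P ≈ 766 N

N = m g + P sin α (the push presses the block into the horizontal floor).
At impending slip, P cos α = μ_s N = μ_s (m g + P sin α).
Solving: P (cos α − μ_s sin α) = μ_s m g → P = 0.44×1060/(cos 32.4° − 0.44 sin 32.4°) = 466/0.6086 = 766 N.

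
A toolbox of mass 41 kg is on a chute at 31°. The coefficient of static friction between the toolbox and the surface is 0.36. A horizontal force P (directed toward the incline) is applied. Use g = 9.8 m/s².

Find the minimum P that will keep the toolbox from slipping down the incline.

The toolbox tends to slide down (tan θ > μ_s), so at the point of impending slip friction acts up-slope at its limit: f = μ_s N.
Perpendicular to the incline: N = m g cos θ + P sin θ.
Along the incline: P cos θ + μ_s N = m g sin θ, i.e. P cos θ + μ_s (m g cos θ + P sin θ) = m g sin θ.
Solving, P (cos θ + μ_s sin θ) = m g (sin θ − μ_s cos θ), so P = 402×0.2065/1.043 = 79.6 N.

P_min ≈ 79.6 N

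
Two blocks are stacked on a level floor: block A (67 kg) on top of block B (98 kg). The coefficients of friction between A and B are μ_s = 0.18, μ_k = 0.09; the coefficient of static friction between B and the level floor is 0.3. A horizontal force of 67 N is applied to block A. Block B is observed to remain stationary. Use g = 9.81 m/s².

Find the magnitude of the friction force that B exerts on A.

The normal force B exerts on A is simply A's weight, N₁ = 657.3 N.
So the A–B interface can sustain at most μ_s N₁ = 118.3 N of static friction.
P = 67 N is within that limit, so A and B move together (both at rest); the A–B friction is simply f₁ = P = 67 N.
By Newton's third law B feels 67 N forward from A. With B stationary, the floor's static friction on B balances it: f₂ = 67 N (well within μ_s(m_A+m_B)g = 485.6 N).

f ≈ 67 N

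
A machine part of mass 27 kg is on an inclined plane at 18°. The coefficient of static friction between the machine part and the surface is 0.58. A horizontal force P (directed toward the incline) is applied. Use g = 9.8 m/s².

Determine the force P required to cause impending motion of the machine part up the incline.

P ≈ 295 N

At impending motion up the slope, friction acts down-slope at its limit: f = μ_s N.
Perpendicular to the incline: N = m g cos θ + P sin θ.
Along the incline: P cos θ = m g sin θ + μ_s N = m g sin θ + μ_s (m g cos θ + P sin θ).
Solving, P (cos θ − μ_s sin θ) = m g (sin θ + μ_s cos θ), so P = 27×9.8×(sin 18° + 0.58 cos 18°)/(cos 18° − 0.58 sin 18°) = 265×0.8606/0.7718 = 295 N.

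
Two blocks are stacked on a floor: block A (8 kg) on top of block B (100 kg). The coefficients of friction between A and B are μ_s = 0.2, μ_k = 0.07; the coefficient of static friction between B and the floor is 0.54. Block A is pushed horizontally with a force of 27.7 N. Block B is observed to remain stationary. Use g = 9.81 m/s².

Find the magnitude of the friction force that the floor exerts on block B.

f ≈ 5.49 N

The normal force B exerts on A is simply A's weight, N₁ = 78.48 N.
So the A–B interface can sustain at most μ_s N₁ = 15.7 N of static friction.
Since P = 27.7 N > 15.7 N, A slides on B; the A–B friction is kinetic: f₁ = μ_k N₁ = 0.07×78.48 = 5.49 N.
B experiences an equal 5.49 N forward from A (third law). B is in equilibrium, so the floor supplies f₂ = 5.49 N of static friction (limit μ_s(m_A+m_B)g = 572.1 N, not exceeded).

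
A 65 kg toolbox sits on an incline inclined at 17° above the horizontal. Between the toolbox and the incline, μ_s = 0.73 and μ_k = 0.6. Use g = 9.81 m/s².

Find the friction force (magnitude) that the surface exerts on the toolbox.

The normal reaction is N = m g cos θ = 609.8 N.
For equilibrium along the incline, friction must balance the weight component: f = m g sin θ = 186.4 N up the slope.
Maximum static friction available: μ_s N = 0.73 × 609.8 = 445.1 N.
Since |186.4| ≤ 445.1 N, the toolbox remains in static equilibrium and friction takes exactly the required value.

f ≈ 186 N (up the incline)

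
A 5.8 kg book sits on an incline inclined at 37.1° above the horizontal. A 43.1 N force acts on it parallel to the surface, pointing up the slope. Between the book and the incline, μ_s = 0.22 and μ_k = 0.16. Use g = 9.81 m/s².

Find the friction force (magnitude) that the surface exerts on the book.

The normal reaction is N = m g cos θ = 45.38 N.
For equilibrium along the incline the friction force must supply f = m g sin θ − P = 34.32 − 43.1 = -8.779 N (positive meaning up-slope).
Maximum static friction available: μ_s N = 0.22 × 45.38 = 9.984 N.
Since |-8.779| ≤ 9.984 N, no slip — friction simply equals what equilibrium demands.

f ≈ 8.78 N (down the incline)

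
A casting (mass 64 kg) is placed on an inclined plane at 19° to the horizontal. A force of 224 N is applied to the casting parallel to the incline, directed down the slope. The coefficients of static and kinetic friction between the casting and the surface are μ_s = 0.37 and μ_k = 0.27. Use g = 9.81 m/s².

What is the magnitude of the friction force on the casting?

Normal force: N = m g cos θ = 64 × 9.81 × cos 19° = 593.6 N.
The friction needed for equilibrium is m g sin θ + P = 204.4 + 224 = 428.4 N, measured positive up-slope.
The static-friction ceiling is μ_s N = 0.37 × 593.6 = 219.6 N.
|428.4| exceeds 219.6 N, so the casting slips down-slope; friction is kinetic, f = μ_k N = 0.27×593.6 = 160 N.

f ≈ 160 N (up the incline)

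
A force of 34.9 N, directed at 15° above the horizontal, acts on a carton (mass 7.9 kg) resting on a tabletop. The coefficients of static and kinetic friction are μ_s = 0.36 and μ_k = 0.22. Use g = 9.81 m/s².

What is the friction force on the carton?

The vertical component of P reduces the normal force: N = m g − P sin α = 77.5 − 9.033 = 68.47 N.
For equilibrium, f = P cos α = 34.9×cos 15° = 33.71 N.
μ_s N = 0.36 × 68.47 = 24.65 N.
The required friction exceeds μ_s N, so the carton moves and f = μ_k N = 15.1 N.

f ≈ 15.1 N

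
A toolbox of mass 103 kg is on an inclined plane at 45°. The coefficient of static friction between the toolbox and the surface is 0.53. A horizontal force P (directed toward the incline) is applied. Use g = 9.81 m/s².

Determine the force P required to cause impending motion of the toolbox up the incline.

At impending motion up the slope, friction acts down-slope at its limit: f = μ_s N.
Perpendicular to the incline: N = m g cos θ + P sin θ.
Along the incline: P cos θ = m g sin θ + μ_s N = m g sin θ + μ_s (m g cos θ + P sin θ).
Solving, P (cos θ − μ_s sin θ) = m g (sin θ + μ_s cos θ), so P = 103×9.81×(sin 45° + 0.53 cos 45°)/(cos 45° − 0.53 sin 45°) = 1010×1.082/0.3323 = 3290 N.

P ≈ 3290 N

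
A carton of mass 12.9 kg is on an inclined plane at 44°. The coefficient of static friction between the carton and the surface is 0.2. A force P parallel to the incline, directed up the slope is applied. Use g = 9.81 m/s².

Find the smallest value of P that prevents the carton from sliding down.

The carton tends to slide down (tan θ > μ_s), so at the point of impending slip friction acts up-slope at its limit: f = μ_s N.
P is parallel to the surface, so N = m g cos θ = 91 N.
Along the incline: P + μ_s N = m g sin θ, so P = 87.9 − 0.2×91 = 69.7 N.

P_min ≈ 69.7 N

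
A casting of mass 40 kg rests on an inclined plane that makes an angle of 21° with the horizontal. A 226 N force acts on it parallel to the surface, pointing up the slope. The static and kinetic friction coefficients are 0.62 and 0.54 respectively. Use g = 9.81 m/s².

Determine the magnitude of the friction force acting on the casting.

f ≈ 85.4 N (down the incline)

Normal force: N = m g cos θ = 40 × 9.81 × cos 21° = 366.3 N.
Parallel to the incline, ΣF = 0 gives f = m g sin θ − P = 140.6 − 226 = -85.38 N (up-slope positive).
The static-friction ceiling is μ_s N = 0.62 × 366.3 = 227.1 N.
Since |-85.38| ≤ 227.1 N, static friction is sufficient; f equals the required value, not μ_s N.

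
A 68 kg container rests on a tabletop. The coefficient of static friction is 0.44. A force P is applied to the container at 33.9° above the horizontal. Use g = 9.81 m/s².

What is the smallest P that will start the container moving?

P ≈ 273 N

N = m g − P sin α (the pull lifts the container).
At impending slip, P cos α = μ_s N = μ_s (m g − P sin α).
Solving: P (cos α + μ_s sin α) = μ_s m g → P = 0.44×667/(cos 33.9° + 0.44 sin 33.9°) = 294/1.075 = 273 N.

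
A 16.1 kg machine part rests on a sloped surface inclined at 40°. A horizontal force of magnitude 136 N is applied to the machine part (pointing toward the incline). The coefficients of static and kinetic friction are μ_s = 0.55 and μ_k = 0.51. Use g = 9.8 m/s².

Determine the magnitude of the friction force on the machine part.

Resolve perpendicular to the incline: N = m g cos θ + P sin θ = 16.1×9.8×cos 40° + 136×sin 40° = 208.3 N.
Along the incline, the net driving force (taking up-slope positive) is P cos θ − m g sin θ = 104.2 − 101.4 = 2.763 N, so equilibrium requires friction f = -2.763 N (down-slope).
The limit of static friction is μ_s N = 114.6 N.
|f_req| = 2.763 ≤ 114.6 N → the machine part is in equilibrium; friction equals the required value.

f ≈ 2.76 N (down the incline)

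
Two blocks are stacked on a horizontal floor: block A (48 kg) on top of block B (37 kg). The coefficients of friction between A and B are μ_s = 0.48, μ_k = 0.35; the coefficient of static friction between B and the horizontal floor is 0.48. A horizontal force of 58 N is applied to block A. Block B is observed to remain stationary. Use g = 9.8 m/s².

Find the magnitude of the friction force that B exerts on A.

f ≈ 58 N

The normal force B exerts on A is simply A's weight, N₁ = 470.4 N.
Maximum static friction on A from B: μ_s N₁ = 0.48×470.4 = 225.8 N.
Since P = 58 N ≤ 225.8 N, A does not slip on B; friction on A equals P = 58 N.
B experiences an equal 58 N forward from A (third law). B is in equilibrium, so the floor supplies f₂ = 58 N of static friction (limit μ_s(m_A+m_B)g = 399.8 N, not exceeded).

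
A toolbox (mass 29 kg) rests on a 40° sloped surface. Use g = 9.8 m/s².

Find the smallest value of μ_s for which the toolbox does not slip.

μ_s,min ≈ 0.839

At the slip threshold m g sin θ = μ_s m g cos θ, so μ_s,min = tan θ.
μ_s,min = tan 40° = 0.839.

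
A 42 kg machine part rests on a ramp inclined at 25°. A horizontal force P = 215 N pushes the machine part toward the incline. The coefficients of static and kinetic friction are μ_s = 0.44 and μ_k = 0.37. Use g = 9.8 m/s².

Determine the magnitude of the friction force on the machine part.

The horizontal push has a component P sin θ into the surface, so N = m g cos θ + P sin θ = 373 + 90.86 = 463.9 N.
Along the incline, the net driving force (taking up-slope positive) is P cos θ − m g sin θ = 194.9 − 173.9 = 20.91 N, so equilibrium requires friction f = -20.91 N (down-slope).
The limit of static friction is μ_s N = 204.1 N.
|f_req| = 20.91 ≤ 204.1 N → the machine part is in equilibrium; friction equals the required value.

f ≈ 20.9 N (down the incline)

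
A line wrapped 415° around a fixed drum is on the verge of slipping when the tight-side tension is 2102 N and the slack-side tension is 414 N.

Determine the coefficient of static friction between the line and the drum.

T₂/T₁ = e^{μβ} → μ = ln(T₂/T₁)/β.
β = 415° = 7.243 rad.
μ = ln(2102/414)/7.243 = ln(5.077)/7.243 = 0.224.

μ ≈ 0.224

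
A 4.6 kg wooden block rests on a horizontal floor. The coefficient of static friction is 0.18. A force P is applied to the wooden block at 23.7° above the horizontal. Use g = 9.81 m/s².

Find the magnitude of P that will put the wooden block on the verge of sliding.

P ≈ 8.22 N

N = m g − P sin α (the pull lifts the wooden block).
At impending slip, P cos α = μ_s N = μ_s (m g − P sin α).
Solving: P (cos α + μ_s sin α) = μ_s m g → P = 0.18×45.1/(cos 23.7° + 0.18 sin 23.7°) = 8.12/0.988 = 8.22 N.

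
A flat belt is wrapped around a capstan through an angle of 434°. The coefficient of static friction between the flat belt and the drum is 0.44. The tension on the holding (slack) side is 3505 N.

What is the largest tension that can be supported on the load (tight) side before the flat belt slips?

At impending slip the capstan equation gives T₂/T₁ = e^{μβ} with β in radians.
β = 434° × π/180 = 7.575 rad.
e^{μβ} = e^{0.44×7.575} = 28.02.
T₂ = T₁ · e^{μβ} = 3505 × 28.02 = 98200 N.

T_max ≈ 98200 N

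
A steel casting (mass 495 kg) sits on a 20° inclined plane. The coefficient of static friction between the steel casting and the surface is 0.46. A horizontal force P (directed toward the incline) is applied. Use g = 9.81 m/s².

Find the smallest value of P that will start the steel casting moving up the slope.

P ≈ 4810 N

At impending motion up the slope, friction acts down-slope at its limit: f = μ_s N.
Perpendicular to the incline: N = m g cos θ + P sin θ.
Along the incline: P cos θ = m g sin θ + μ_s N = m g sin θ + μ_s (m g cos θ + P sin θ).
Solving, P (cos θ − μ_s sin θ) = m g (sin θ + μ_s cos θ), so P = 495×9.81×(sin 20° + 0.46 cos 20°)/(cos 20° − 0.46 sin 20°) = 4860×0.7743/0.7824 = 4810 N.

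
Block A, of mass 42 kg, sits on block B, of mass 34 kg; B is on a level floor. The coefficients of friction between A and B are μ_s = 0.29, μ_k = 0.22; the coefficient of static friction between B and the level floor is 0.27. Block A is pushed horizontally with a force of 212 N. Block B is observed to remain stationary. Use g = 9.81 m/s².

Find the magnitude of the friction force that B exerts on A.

f ≈ 90.6 N

Normal force at the A–B interface: N₁ = m_A g = 412 N.
Maximum static friction on A from B: μ_s N₁ = 0.29×412 = 119.5 N.
Since P = 212 N > 119.5 N, A slides on B; the A–B friction is kinetic: f₁ = μ_k N₁ = 0.22×412 = 90.6 N.
By Newton's third law B feels 90.6 N forward from A. With B stationary, the floor's static friction on B balances it: f₂ = 90.6 N (well within μ_s(m_A+m_B)g = 201.3 N).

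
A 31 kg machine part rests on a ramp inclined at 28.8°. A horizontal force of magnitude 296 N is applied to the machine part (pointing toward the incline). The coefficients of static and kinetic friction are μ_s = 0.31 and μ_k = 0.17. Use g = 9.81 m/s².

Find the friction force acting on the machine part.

Normal direction: N = m g cos θ + P sin θ = 409.1 N.
Parallel to the incline: P cos θ − m g sin θ = 259.4 − 146.5 = 112.9 N; the friction needed to balance this is 112.9 N acting down the slope.
Maximum static friction: μ_s N = 0.31 × 409.1 = 126.8 N.
|f_req| = 112.9 ≤ 126.8 N → the machine part is in equilibrium; friction equals the required value.

f ≈ 113 N (down the incline)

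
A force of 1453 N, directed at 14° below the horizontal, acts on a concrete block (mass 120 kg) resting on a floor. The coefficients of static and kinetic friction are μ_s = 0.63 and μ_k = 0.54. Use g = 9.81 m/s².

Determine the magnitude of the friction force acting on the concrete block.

f ≈ 826 N

The vertical component of P adds to the normal force: N = m g + P sin α = 1177 + 351.5 = 1529 N.
For equilibrium, f = P cos α = 1453×cos 14° = 1410 N.
μ_s N = 0.63 × 1529 = 963.1 N.
The required friction exceeds μ_s N, so the concrete block moves and f = μ_k N = 826 N.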